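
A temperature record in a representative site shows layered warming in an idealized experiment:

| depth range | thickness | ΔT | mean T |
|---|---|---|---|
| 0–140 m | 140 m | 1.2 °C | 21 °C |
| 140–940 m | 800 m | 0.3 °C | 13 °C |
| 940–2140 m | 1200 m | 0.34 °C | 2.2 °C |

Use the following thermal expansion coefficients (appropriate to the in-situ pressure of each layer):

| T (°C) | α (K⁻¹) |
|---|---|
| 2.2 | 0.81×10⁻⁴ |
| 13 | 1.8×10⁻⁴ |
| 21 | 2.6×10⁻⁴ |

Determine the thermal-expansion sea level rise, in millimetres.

120 mm

Layer 1 at 21 °C → α = 2.6×10⁻⁴ K⁻¹
Layer 2 at 13 °C → α = 1.8×10⁻⁴ K⁻¹
Layer 3 at 2.2 °C → α = 0.81×10⁻⁴ K⁻¹
Layer 1: 2.6×10⁻⁴ × 140 × 1.2 = 0.04368 m
Layer 2: 0.3 × 800 × 1.8×10⁻⁴ = 0.04320 m
Layer 3: 1200 × 0.81×10⁻⁴ × 0.34 = 0.033048 m
Δh = 0.04368 + 0.04320 + 0.033048 = 0.119928 m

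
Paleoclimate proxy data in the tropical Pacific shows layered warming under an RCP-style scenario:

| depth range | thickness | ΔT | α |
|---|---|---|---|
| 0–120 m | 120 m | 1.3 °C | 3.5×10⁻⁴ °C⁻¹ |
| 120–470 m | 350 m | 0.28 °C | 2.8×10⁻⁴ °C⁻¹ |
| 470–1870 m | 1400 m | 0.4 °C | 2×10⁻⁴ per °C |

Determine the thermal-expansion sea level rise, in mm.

0–120 m: 120 × 3.5×10⁻⁴ × 1.3 = 0.05460 m
0.28 × 2.8×10⁻⁴ × 350 = 0.02744 m
Layer 3: 1400 × 2×10⁻⁴ × 0.4 = 0.11200 m
Δh = 0.05460 + 0.02744 + 0.11200 = 0.19404 m

190 mm of thermosteric rise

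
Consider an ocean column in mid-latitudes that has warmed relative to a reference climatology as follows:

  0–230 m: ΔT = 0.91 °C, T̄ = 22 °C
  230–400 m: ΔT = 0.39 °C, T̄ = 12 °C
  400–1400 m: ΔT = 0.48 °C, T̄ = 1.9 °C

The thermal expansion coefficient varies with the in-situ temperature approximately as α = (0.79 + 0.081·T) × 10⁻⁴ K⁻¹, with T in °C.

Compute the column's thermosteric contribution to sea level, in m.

0.111 m

Layer 1: α = (0.79 + 0.081×22)×10⁻⁴ = 2.572×10⁻⁴ K⁻¹
Layer 2: α = (0.79 + 0.081×12)×10⁻⁴ = 1.762×10⁻⁴ K⁻¹
Layer 3: α = (0.79 + 0.081×1.9)×10⁻⁴ = 0.9439×10⁻⁴ K⁻¹
0.91 × 2.572×10⁻⁴ × 230 = 0.05383196 m
Layer 2: 1.762×10⁻⁴ × 170 × 0.39 = 0.01168206 m
0.48 × 0.9439×10⁻⁴ × 1000 = 0.0453072 m
Δh = 0.05383196 + 0.01168206 + 0.0453072 = 0.11082122 m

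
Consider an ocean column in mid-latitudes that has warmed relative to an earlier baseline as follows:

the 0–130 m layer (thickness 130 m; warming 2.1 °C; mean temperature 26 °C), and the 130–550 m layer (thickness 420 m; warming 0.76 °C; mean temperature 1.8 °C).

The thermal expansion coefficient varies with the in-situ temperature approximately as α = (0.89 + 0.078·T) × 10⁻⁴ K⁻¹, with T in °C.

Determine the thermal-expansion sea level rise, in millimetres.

Layer 1: α = (0.89 + 0.078×26)×10⁻⁴ = 2.918×10⁻⁴ K⁻¹
Layer 2: α = (0.89 + 0.078×1.8)×10⁻⁴ = 1.0304×10⁻⁴ K⁻¹
Layer 1: 2.1 × 130 × 2.918×10⁻⁴ = 0.0796614 m
130–550 m: 420 × 1.0304×10⁻⁴ × 0.76 = 0.032890368 m
Δh = 0.0796614 + 0.032890368 = 0.112551768 m ≈ 113 mm

113 mm of thermosteric rise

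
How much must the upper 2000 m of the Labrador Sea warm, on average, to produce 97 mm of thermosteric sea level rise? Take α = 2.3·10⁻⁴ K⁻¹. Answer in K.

ΔT = Δh/(αH) = 0.097 / (2.3×10⁻⁴ × 2000) ≈ 0.2109 K

0.211 K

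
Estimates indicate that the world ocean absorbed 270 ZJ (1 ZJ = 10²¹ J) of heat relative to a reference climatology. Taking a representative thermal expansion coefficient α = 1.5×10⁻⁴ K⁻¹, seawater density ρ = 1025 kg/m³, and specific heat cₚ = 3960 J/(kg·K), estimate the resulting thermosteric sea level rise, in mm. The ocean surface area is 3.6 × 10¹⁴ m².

Per unit area: Q = 270×10²¹ / (3.6×10¹⁴) = 7.5×10⁸ J/m²
Δh = αQ/(ρcₚ) = 1.5×10⁻⁴ × 7.5×10⁸ / (1025 × 3960) ≈ 0.027716 m

about 27.7 mm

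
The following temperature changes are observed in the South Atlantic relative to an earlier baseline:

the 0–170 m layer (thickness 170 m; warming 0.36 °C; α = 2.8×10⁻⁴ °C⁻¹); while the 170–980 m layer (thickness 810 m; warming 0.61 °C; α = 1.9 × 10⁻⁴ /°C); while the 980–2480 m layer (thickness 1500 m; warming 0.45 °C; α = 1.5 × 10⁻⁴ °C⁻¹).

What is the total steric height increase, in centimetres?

about 21 cm

0.36 × 170 × 2.8×10⁻⁴ = 0.017136 m
Layer 2: 0.61 × 1.9×10⁻⁴ × 810 = 0.093879 m
980–2480 m: 1500 × 1.5×10⁻⁴ × 0.45 = 0.10125 m
Δh = 0.017136 + 0.093879 + 0.10125 = 0.212265 m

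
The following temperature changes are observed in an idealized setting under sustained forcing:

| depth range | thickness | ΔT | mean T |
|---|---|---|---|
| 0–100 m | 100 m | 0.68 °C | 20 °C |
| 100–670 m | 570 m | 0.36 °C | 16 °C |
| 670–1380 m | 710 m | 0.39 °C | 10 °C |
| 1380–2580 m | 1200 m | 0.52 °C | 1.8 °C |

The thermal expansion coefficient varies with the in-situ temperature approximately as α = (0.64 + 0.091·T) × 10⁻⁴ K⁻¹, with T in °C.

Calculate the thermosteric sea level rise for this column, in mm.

153 mm

Layer 1: α = (0.64 + 0.091×20)×10⁻⁴ = 2.46×10⁻⁴ K⁻¹
Layer 2: α = (0.64 + 0.091×16)×10⁻⁴ = 2.096×10⁻⁴ K⁻¹
Layer 3: α = (0.64 + 0.091×10)×10⁻⁴ = 1.55×10⁻⁴ K⁻¹
Layer 4: α = (0.64 + 0.091×1.8)×10⁻⁴ = 0.8038×10⁻⁴ K⁻¹
0–100 m: 0.68 × 100 × 2.46×10⁻⁴ = 0.016728 m
100–670 m: 570 × 2.096×10⁻⁴ × 0.36 = 0.04300992 m
670–1380 m: 1.55×10⁻⁴ × 710 × 0.39 = 0.0429195 m
0.8038×10⁻⁴ × 1200 × 0.52 = 0.05015712 m
Δh = 0.016728 + 0.04300992 + 0.0429195 + 0.05015712 = 0.15281454 m ≈ 153 mm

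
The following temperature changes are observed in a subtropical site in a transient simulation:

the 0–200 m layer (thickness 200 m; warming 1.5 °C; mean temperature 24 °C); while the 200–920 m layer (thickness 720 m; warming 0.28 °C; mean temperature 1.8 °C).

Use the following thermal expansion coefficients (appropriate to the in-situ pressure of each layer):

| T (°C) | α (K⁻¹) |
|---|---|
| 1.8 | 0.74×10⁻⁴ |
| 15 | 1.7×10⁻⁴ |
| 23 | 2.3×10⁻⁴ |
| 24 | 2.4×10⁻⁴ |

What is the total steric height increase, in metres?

Δh = 0.0869 m

Layer 1 at 24 °C → α = 2.4×10⁻⁴ K⁻¹
Layer 2 at 1.8 °C → α = 0.74×10⁻⁴ K⁻¹
Layer 1: 200 × 1.5 × 2.4×10⁻⁴ = 0.07200 m
Layer 2: 0.28 × 0.74×10⁻⁴ × 720 = 0.0149184 m
Δh = 0.07200 + 0.0149184 = 0.0869184 m ≈ 0.0869 m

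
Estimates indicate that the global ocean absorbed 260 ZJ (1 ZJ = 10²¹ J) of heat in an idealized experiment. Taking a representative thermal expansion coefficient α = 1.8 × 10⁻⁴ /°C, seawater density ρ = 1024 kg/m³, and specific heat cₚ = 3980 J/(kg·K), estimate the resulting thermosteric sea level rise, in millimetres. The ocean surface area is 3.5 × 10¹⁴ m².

Δh = 33 mm

Per unit area: Q = 260×10²¹ / (3.5×10¹⁴) ≈ 7.429×10⁸ J/m²
Δh = αQ/(ρcₚ) = 1.8×10⁻⁴ × 7.429×10⁸ / (1024 × 3980) ≈ 0.032811 m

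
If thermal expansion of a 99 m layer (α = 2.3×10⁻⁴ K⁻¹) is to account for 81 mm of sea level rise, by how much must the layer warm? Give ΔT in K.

ΔT = Δh/(αH) = 0.081 / (2.3×10⁻⁴ × 99) ≈ 3.557 K

about 3.56 K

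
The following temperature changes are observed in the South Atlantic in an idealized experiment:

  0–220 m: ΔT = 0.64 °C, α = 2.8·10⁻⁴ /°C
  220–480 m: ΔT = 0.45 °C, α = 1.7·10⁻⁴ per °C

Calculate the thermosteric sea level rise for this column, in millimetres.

2.8×10⁻⁴ × 0.64 × 220 = 0.039424 m
0.45 × 1.7×10⁻⁴ × 260 = 0.01989 m
Δh = 0.039424 + 0.01989 = 0.059314 m ≈ 59.3 mm

Δh = 59.3 mm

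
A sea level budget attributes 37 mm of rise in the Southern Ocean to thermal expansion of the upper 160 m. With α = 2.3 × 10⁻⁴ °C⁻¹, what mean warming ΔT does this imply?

ΔT = Δh/(αH) = 0.037 / (2.3×10⁻⁴ × 160) ≈ 1.005 °C

ΔT ≈ 1.0 °C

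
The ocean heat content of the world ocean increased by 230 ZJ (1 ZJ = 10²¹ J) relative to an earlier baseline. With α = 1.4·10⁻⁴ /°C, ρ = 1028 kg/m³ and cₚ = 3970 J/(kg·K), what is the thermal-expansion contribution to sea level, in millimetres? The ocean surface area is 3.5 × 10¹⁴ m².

Per unit area: Q = 230×10²¹ / (3.5×10¹⁴) ≈ 6.571×10⁸ J/m²
Δh = αQ/(ρcₚ) = 1.4×10⁻⁴ × 6.571×10⁸ / (1028 × 3970) ≈ 0.022541 m

22.5 mm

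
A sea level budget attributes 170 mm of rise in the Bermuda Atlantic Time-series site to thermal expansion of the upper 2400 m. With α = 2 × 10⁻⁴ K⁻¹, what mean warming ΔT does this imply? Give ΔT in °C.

ΔT = Δh/(αH) = 0.17 / (2×10⁻⁴ × 2400) ≈ 0.3542 °C

ΔT ≈ 0.35 °C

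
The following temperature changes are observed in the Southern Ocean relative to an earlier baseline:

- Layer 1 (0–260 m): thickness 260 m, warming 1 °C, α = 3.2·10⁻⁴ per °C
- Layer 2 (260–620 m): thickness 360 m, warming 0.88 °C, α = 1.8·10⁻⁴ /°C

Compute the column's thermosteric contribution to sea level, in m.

3.2×10⁻⁴ × 260 × 1 = 0.08320 m
260–620 m: 0.88 × 360 × 1.8×10⁻⁴ = 0.057024 m
Δh = 0.08320 + 0.057024 = 0.140224 m

0.140 m of thermosteric rise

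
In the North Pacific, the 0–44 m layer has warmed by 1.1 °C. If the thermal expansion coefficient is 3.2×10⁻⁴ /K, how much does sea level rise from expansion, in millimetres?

Δh = αΔT·H = 3.2×10⁻⁴ × 1.1 × 44 = 0.015488 m

Δh ≈ 15.5 mm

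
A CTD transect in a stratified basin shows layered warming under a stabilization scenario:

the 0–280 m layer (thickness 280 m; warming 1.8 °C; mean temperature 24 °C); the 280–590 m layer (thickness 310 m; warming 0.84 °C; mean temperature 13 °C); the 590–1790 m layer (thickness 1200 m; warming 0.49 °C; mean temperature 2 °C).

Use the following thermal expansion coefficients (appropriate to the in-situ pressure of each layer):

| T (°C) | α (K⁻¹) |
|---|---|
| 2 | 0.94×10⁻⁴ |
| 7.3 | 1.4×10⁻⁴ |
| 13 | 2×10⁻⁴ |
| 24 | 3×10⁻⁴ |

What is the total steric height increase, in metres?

0.259 m of thermosteric rise

Layer 1 at 24 °C → α = 3×10⁻⁴ K⁻¹
Layer 2 at 13 °C → α = 2×10⁻⁴ K⁻¹
Layer 3 at 2 °C → α = 0.94×10⁻⁴ K⁻¹
0–280 m: 3×10⁻⁴ × 1.8 × 280 = 0.15120 m
310 × 2×10⁻⁴ × 0.84 = 0.05208 m
590–1790 m: 1200 × 0.49 × 0.94×10⁻⁴ = 0.055272 m
Δh = 0.15120 + 0.05208 + 0.055272 = 0.258552 m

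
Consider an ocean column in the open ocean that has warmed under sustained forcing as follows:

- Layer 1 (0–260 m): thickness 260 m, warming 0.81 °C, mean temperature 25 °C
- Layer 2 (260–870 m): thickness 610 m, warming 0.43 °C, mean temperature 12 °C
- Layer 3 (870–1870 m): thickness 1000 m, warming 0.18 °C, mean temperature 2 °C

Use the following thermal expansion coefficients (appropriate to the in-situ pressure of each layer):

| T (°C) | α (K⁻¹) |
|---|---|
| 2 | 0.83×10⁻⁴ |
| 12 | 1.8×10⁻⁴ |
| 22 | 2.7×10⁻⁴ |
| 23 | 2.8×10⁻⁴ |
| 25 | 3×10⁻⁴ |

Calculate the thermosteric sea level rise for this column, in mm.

130 mm

Layer 1 at 25 °C → α = 3×10⁻⁴ K⁻¹
Layer 2 at 12 °C → α = 1.8×10⁻⁴ K⁻¹
Layer 3 at 2 °C → α = 0.83×10⁻⁴ K⁻¹
Layer 1: 3×10⁻⁴ × 260 × 0.81 = 0.06318 m
Layer 2: 1.8×10⁻⁴ × 610 × 0.43 = 0.047214 m
870–1870 m: 0.18 × 0.83×10⁻⁴ × 1000 = 0.01494 m
Δh = 0.06318 + 0.047214 + 0.01494 = 0.125334 m ≈ 130 mm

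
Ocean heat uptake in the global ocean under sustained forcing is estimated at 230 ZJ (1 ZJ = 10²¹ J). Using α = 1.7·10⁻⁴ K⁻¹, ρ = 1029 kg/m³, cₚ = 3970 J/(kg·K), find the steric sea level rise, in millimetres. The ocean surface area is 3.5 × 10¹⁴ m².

Δh = 27.3 mm

Per unit area: Q = 230×10²¹ / (3.5×10¹⁴) ≈ 6.571×10⁸ J/m²
Δh = αQ/(ρcₚ) = 1.7×10⁻⁴ × 6.571×10⁸ / (1029 × 3970) ≈ 0.027345 m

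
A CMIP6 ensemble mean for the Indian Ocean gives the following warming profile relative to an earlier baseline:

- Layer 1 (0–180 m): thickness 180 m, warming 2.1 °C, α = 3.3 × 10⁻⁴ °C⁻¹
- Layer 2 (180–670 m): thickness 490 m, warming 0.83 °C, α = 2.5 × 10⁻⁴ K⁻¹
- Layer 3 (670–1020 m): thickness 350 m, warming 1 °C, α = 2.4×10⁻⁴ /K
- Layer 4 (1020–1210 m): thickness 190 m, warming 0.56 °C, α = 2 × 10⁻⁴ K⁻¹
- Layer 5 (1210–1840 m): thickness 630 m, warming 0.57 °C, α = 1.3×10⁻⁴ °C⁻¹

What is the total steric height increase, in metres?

0.38 m of thermosteric rise

Layer 1: 3.3×10⁻⁴ × 2.1 × 180 = 0.12474 m
0.83 × 2.5×10⁻⁴ × 490 = 0.101675 m
Layer 3: 350 × 1 × 2.4×10⁻⁴ = 0.08400 m
1020–1210 m: 2×10⁻⁴ × 190 × 0.56 = 0.02128 m
630 × 0.57 × 1.3×10⁻⁴ = 0.046683 m
Δh = 0.12474 + 0.101675 + 0.08400 + 0.02128 + 0.046683 = 0.378378 m ≈ 0.38 m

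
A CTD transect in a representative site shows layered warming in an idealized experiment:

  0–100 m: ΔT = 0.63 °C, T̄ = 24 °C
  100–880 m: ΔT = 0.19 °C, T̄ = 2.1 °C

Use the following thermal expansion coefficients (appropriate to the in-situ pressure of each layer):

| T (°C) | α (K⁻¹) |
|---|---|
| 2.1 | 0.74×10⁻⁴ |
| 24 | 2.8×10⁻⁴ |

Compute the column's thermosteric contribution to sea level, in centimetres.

2.9 cm

Layer 1 at 24 °C → α = 2.8×10⁻⁴ K⁻¹
Layer 2 at 2.1 °C → α = 0.74×10⁻⁴ K⁻¹
0.63 × 100 × 2.8×10⁻⁴ = 0.01764 m
0.19 × 0.74×10⁻⁴ × 780 = 0.0109668 m
Δh = 0.01764 + 0.0109668 = 0.0286068 m ≈ 2.9 cm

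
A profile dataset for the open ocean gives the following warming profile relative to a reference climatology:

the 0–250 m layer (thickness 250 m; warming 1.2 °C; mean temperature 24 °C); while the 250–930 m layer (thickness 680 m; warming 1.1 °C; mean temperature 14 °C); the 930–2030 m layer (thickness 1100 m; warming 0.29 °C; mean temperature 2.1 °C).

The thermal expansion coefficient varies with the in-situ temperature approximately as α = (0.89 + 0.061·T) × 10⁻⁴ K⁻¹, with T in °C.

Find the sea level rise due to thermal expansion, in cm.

23.4 cm of thermosteric rise

Layer 1: α = (0.89 + 0.061×24)×10⁻⁴ = 2.354×10⁻⁴ K⁻¹
Layer 2: α = (0.89 + 0.061×14)×10⁻⁴ = 1.744×10⁻⁴ K⁻¹
Layer 3: α = (0.89 + 0.061×2.1)×10⁻⁴ = 1.0181×10⁻⁴ K⁻¹
0–250 m: 2.354×10⁻⁴ × 250 × 1.2 = 0.07062 m
Layer 2: 1.744×10⁻⁴ × 680 × 1.1 = 0.1304512 m
0.29 × 1.0181×10⁻⁴ × 1100 = 0.03247739 m
Δh = 0.07062 + 0.1304512 + 0.03247739 = 0.23354859 m ≈ 23.4 cm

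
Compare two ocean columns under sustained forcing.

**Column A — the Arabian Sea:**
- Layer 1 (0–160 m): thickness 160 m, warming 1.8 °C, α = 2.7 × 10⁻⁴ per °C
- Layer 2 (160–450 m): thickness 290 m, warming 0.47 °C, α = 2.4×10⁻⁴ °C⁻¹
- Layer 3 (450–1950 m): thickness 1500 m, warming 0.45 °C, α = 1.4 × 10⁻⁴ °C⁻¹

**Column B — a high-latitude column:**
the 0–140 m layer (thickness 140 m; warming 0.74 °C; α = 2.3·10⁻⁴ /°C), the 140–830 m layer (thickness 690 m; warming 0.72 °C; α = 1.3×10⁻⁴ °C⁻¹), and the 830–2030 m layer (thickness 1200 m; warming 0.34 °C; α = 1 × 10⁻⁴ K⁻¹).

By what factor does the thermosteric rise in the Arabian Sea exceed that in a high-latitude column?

a factor of 1.59

A 0–160 m: 160 × 2.7×10⁻⁴ × 1.8 = 0.07776 m
A 160–450 m: 0.47 × 290 × 2.4×10⁻⁴ = 0.032712 m
A Layer 3: 1.4×10⁻⁴ × 1500 × 0.45 = 0.09450 m
A total: 0.204972 m
B 2.3×10⁻⁴ × 140 × 0.74 = 0.023828 m
B 690 × 1.3×10⁻⁴ × 0.72 = 0.064584 m
B Layer 3: 1200 × 1×10⁻⁴ × 0.34 = 0.04080 m
B total: 0.129212 m
Ratio: 0.204972 / 0.129212 ≈ 1.586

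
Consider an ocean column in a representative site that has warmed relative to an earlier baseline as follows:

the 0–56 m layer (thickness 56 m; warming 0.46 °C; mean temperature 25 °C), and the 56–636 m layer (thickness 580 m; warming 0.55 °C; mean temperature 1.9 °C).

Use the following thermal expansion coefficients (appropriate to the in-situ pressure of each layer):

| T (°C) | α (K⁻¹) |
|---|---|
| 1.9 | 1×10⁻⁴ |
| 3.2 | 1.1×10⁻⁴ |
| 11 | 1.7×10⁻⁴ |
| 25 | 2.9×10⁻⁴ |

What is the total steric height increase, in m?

Δh = 0.0394 m

Layer 1 at 25 °C → α = 2.9×10⁻⁴ K⁻¹
Layer 2 at 1.9 °C → α = 1×10⁻⁴ K⁻¹
56 × 2.9×10⁻⁴ × 0.46 = 0.0074704 m
56–636 m: 1×10⁻⁴ × 580 × 0.55 = 0.03190 m
Δh = 0.0074704 + 0.03190 = 0.0393704 m ≈ 0.0394 m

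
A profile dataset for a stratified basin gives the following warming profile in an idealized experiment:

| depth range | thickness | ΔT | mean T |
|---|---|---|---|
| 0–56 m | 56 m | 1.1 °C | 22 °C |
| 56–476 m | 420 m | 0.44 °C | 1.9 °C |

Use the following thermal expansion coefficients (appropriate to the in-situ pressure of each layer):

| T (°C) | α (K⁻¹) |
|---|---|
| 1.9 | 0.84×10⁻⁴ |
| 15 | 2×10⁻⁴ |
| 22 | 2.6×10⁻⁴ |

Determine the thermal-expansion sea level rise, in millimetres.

Layer 1 at 22 °C → α = 2.6×10⁻⁴ K⁻¹
Layer 2 at 1.9 °C → α = 0.84×10⁻⁴ K⁻¹
Layer 1: 2.6×10⁻⁴ × 1.1 × 56 = 0.016016 m
56–476 m: 420 × 0.44 × 0.84×10⁻⁴ = 0.0155232 m
Δh = 0.016016 + 0.0155232 = 0.0315392 m ≈ 31.5 mm

about 31.5 mm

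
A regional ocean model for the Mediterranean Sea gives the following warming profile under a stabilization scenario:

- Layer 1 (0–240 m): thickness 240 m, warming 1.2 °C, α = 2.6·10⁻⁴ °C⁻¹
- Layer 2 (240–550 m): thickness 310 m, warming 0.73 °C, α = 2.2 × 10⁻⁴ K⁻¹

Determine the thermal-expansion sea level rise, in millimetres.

Layer 1: 2.6×10⁻⁴ × 240 × 1.2 = 0.07488 m
240–550 m: 310 × 0.73 × 2.2×10⁻⁴ = 0.049786 m
Δh = 0.07488 + 0.049786 = 0.124666 m

Δh = 125 mm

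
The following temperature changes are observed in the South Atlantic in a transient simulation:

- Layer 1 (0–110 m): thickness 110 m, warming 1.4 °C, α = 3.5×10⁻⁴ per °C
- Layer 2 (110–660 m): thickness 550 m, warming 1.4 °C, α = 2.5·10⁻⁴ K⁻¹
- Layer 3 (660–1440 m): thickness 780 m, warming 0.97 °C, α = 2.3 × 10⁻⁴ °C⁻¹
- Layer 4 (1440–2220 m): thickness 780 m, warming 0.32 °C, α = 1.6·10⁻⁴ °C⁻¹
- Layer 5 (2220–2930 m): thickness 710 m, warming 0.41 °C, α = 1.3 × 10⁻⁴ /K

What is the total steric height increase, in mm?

Layer 1: 3.5×10⁻⁴ × 110 × 1.4 = 0.05390 m
110–660 m: 1.4 × 2.5×10⁻⁴ × 550 = 0.19250 m
2.3×10⁻⁴ × 780 × 0.97 = 0.174018 m
1440–2220 m: 0.32 × 1.6×10⁻⁴ × 780 = 0.039936 m
710 × 0.41 × 1.3×10⁻⁴ = 0.037843 m
Δh = 0.05390 + 0.19250 + 0.174018 + 0.039936 + 0.037843 = 0.498197 m

Δh ≈ 500 mm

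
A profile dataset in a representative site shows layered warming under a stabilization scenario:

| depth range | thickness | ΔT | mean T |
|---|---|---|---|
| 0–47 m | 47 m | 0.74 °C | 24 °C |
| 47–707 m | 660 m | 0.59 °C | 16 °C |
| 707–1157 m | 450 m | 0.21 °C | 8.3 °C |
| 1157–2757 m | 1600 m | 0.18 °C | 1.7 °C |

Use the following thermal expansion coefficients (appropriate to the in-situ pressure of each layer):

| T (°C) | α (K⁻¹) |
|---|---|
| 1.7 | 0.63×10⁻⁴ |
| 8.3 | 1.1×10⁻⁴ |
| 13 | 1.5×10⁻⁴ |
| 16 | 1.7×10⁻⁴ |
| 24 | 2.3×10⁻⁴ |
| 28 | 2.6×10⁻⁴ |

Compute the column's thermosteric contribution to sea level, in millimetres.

Layer 1 at 24 °C → α = 2.3×10⁻⁴ K⁻¹
Layer 2 at 16 °C → α = 1.7×10⁻⁴ K⁻¹
Layer 3 at 8.3 °C → α = 1.1×10⁻⁴ K⁻¹
Layer 4 at 1.7 °C → α = 0.63×10⁻⁴ K⁻¹
0.74 × 2.3×10⁻⁴ × 47 = 0.0079994 m
Layer 2: 0.59 × 1.7×10⁻⁴ × 660 = 0.066198 m
1.1×10⁻⁴ × 0.21 × 450 = 0.010395 m
Layer 4: 0.63×10⁻⁴ × 1600 × 0.18 = 0.018144 m
Δh = 0.0079994 + 0.066198 + 0.010395 + 0.018144 = 0.1027364 m

103 mm of thermosteric rise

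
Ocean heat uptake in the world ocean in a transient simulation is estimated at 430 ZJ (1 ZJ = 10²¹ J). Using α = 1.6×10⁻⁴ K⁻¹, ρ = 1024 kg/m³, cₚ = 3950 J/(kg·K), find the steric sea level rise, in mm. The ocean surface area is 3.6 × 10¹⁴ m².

Per unit area: Q = 430×10²¹ / (3.6×10¹⁴) ≈ 1.194×10⁹ J/m²
Δh = αQ/(ρcₚ) = 1.6×10⁻⁴ × 1.194×10⁹ / (1024 × 3950) ≈ 0.047231 m

about 47.2 mm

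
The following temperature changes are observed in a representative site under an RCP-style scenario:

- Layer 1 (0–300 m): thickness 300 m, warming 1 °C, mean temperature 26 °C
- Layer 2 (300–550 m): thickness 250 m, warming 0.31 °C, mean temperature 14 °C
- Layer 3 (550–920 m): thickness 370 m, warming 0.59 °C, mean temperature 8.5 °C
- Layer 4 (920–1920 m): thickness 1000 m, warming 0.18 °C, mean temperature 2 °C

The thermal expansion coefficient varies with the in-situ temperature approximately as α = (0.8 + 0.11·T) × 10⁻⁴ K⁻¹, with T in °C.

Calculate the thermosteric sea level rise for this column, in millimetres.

Layer 1: α = (0.8 + 0.11×26)×10⁻⁴ = 3.66×10⁻⁴ K⁻¹
Layer 2: α = (0.8 + 0.11×14)×10⁻⁴ = 2.34×10⁻⁴ K⁻¹
Layer 3: α = (0.8 + 0.11×8.5)×10⁻⁴ = 1.735×10⁻⁴ K⁻¹
Layer 4: α = (0.8 + 0.11×2)×10⁻⁴ = 1.02×10⁻⁴ K⁻¹
Layer 1: 300 × 1 × 3.66×10⁻⁴ = 0.10980 m
2.34×10⁻⁴ × 250 × 0.31 = 0.018135 m
Layer 3: 1.735×10⁻⁴ × 0.59 × 370 = 0.03787505 m
Layer 4: 1.02×10⁻⁴ × 0.18 × 1000 = 0.01836 m
Δh = 0.10980 + 0.018135 + 0.03787505 + 0.01836 = 0.18417005 m ≈ 184 mm

Δh = 184 mm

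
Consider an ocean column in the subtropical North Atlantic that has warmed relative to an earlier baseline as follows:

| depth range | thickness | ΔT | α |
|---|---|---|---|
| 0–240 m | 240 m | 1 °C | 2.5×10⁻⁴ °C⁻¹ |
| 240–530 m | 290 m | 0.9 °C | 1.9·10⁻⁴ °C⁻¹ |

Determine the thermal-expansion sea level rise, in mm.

110 mm of thermosteric rise

Layer 1: 2.5×10⁻⁴ × 240 × 1 = 0.06000 m
Layer 2: 1.9×10⁻⁴ × 0.9 × 290 = 0.04959 m
Δh = 0.06000 + 0.04959 = 0.10959 m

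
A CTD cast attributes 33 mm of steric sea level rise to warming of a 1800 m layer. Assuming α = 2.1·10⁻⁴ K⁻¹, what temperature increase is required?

0.0873 °C

ΔT = Δh/(αH) = 0.033 / (2.1×10⁻⁴ × 1800) ≈ 0.08730 °C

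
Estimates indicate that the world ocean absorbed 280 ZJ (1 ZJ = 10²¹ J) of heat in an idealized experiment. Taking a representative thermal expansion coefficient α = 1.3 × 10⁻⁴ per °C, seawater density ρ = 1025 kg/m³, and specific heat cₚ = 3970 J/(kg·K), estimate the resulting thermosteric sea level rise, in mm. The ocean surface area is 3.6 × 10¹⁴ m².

Per unit area: Q = 280×10²¹ / (3.6×10¹⁴) ≈ 7.778×10⁸ J/m²
Δh = αQ/(ρcₚ) = 1.3×10⁻⁴ × 7.778×10⁸ / (1025 × 3970) ≈ 0.024848 m

24.8 mm of thermosteric rise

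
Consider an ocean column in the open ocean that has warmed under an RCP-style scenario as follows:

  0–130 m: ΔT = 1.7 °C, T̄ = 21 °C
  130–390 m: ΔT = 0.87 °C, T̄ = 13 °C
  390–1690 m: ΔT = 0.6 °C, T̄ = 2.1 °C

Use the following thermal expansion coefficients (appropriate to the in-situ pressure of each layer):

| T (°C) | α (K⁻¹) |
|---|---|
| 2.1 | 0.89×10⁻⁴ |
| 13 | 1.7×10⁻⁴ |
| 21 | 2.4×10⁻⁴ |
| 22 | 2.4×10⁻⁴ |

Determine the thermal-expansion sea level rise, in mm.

Layer 1 at 21 °C → α = 2.4×10⁻⁴ K⁻¹
Layer 2 at 13 °C → α = 1.7×10⁻⁴ K⁻¹
Layer 3 at 2.1 °C → α = 0.89×10⁻⁴ K⁻¹
2.4×10⁻⁴ × 130 × 1.7 = 0.05304 m
260 × 1.7×10⁻⁴ × 0.87 = 0.038454 m
Layer 3: 1300 × 0.6 × 0.89×10⁻⁴ = 0.06942 m
Δh = 0.05304 + 0.038454 + 0.06942 = 0.160914 m

Δh = 161 mm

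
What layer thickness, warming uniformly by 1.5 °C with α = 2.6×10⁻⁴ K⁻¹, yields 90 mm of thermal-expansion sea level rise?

230 m

H = Δh/(αΔT) = 0.09 / (2.6×10⁻⁴ × 1.5) ≈ 230.8 m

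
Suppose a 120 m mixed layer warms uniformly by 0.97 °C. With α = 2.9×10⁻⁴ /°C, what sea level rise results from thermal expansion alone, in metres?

Δh = αΔT·H = 2.9×10⁻⁴ × 0.97 × 120 = 0.033756 m

0.034 m of thermosteric rise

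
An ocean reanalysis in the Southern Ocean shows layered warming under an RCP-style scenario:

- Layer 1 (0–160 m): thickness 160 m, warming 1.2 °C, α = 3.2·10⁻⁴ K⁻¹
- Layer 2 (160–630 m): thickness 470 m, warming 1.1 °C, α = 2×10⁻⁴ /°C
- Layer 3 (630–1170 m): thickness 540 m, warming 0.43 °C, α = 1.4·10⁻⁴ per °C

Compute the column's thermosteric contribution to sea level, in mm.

about 200 mm

Layer 1: 160 × 1.2 × 3.2×10⁻⁴ = 0.06144 m
160–630 m: 1.1 × 470 × 2×10⁻⁴ = 0.10340 m
540 × 1.4×10⁻⁴ × 0.43 = 0.032508 m
Δh = 0.06144 + 0.10340 + 0.032508 = 0.197348 m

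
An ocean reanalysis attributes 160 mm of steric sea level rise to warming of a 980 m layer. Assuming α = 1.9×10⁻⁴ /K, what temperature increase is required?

ΔT = Δh/(αH) = 0.16 / (1.9×10⁻⁴ × 980) ≈ 0.8593 K

about 0.859 K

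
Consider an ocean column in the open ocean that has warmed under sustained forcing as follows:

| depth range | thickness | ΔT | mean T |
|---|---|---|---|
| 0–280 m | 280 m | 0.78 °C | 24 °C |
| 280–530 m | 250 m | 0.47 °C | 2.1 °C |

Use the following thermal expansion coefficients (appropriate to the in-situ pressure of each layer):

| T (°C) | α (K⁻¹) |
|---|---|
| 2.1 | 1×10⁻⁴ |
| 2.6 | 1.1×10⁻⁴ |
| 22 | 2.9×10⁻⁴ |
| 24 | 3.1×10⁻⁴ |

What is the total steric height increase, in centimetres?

Layer 1 at 24 °C → α = 3.1×10⁻⁴ K⁻¹
Layer 2 at 2.1 °C → α = 1×10⁻⁴ K⁻¹
Layer 1: 3.1×10⁻⁴ × 0.78 × 280 = 0.067704 m
Layer 2: 250 × 1×10⁻⁴ × 0.47 = 0.01175 m
Δh = 0.067704 + 0.01175 = 0.079454 m

Δh = 7.95 cm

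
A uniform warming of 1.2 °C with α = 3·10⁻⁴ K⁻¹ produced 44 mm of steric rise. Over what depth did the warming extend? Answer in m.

H = Δh/(αΔT) = 0.044 / (3×10⁻⁴ × 1.2) ≈ 122.2 m

122 m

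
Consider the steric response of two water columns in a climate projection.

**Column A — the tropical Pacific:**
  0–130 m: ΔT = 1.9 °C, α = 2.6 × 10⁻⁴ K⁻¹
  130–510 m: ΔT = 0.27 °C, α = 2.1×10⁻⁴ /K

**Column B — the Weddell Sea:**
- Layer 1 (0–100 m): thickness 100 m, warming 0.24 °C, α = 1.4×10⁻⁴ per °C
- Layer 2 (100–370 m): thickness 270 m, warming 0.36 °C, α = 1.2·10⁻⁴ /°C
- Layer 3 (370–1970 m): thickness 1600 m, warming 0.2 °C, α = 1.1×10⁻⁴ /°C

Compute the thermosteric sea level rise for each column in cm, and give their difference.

Δh_A ≈ 8.6 cm, Δh_B ≈ 5.0 cm; difference ≈ 3.6 cm

A 1.9 × 2.6×10⁻⁴ × 130 = 0.06422 m
A 0.27 × 380 × 2.1×10⁻⁴ = 0.021546 m
A total: 0.085766 m
B 100 × 1.4×10⁻⁴ × 0.24 = 0.00336 m
B Layer 2: 0.36 × 270 × 1.2×10⁻⁴ = 0.011664 m
B 370–1970 m: 1.1×10⁻⁴ × 1600 × 0.2 = 0.03520 m
B total: 0.050224 m
Difference: 0.085766 − 0.050224 = 0.035542 m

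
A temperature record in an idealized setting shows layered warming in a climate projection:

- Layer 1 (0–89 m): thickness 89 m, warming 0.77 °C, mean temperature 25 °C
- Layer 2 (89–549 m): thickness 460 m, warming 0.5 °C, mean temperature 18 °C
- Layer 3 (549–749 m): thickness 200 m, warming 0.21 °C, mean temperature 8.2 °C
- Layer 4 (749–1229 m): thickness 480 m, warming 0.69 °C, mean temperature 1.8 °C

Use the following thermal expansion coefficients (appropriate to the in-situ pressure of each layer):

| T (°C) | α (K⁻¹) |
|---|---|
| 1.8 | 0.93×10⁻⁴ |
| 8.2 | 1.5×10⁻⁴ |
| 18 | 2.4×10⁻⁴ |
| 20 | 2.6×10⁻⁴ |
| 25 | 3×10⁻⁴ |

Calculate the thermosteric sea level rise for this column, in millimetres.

Layer 1 at 25 °C → α = 3×10⁻⁴ K⁻¹
Layer 2 at 18 °C → α = 2.4×10⁻⁴ K⁻¹
Layer 3 at 8.2 °C → α = 1.5×10⁻⁴ K⁻¹
Layer 4 at 1.8 °C → α = 0.93×10⁻⁴ K⁻¹
Layer 1: 0.77 × 89 × 3×10⁻⁴ = 0.020559 m
Layer 2: 0.5 × 2.4×10⁻⁴ × 460 = 0.05520 m
Layer 3: 1.5×10⁻⁴ × 200 × 0.21 = 0.00630 m
Layer 4: 0.93×10⁻⁴ × 480 × 0.69 = 0.0308016 m
Δh = 0.020559 + 0.05520 + 0.00630 + 0.0308016 = 0.1128606 m

about 113 mm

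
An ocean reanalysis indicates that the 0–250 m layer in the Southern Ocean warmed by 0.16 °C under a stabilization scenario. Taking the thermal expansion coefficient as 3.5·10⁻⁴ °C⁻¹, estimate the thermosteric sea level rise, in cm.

Δh = αΔT·H = 3.5×10⁻⁴ × 0.16 × 250 = 0.01400 m

Δh = 1.40 cm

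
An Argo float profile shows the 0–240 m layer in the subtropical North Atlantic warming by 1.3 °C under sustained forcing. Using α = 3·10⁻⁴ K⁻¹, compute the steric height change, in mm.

Δh = αΔT·H = 3×10⁻⁴ × 1.3 × 240 = 0.09360 m

about 93.6 mm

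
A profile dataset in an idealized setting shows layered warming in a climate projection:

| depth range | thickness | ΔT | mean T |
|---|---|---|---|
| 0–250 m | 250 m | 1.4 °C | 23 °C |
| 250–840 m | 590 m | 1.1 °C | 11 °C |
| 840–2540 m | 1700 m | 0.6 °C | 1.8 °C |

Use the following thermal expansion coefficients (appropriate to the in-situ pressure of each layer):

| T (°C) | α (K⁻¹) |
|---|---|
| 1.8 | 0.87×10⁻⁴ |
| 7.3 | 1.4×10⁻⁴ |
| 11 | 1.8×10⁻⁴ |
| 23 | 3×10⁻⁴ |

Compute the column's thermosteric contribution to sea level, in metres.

Δh ≈ 0.31 m

Layer 1 at 23 °C → α = 3×10⁻⁴ K⁻¹
Layer 2 at 11 °C → α = 1.8×10⁻⁴ K⁻¹
Layer 3 at 1.8 °C → α = 0.87×10⁻⁴ K⁻¹
0–250 m: 250 × 3×10⁻⁴ × 1.4 = 0.10500 m
Layer 2: 1.1 × 590 × 1.8×10⁻⁴ = 0.11682 m
840–2540 m: 0.87×10⁻⁴ × 1700 × 0.6 = 0.08874 m
Δh = 0.10500 + 0.11682 + 0.08874 = 0.31056 m ≈ 0.31 m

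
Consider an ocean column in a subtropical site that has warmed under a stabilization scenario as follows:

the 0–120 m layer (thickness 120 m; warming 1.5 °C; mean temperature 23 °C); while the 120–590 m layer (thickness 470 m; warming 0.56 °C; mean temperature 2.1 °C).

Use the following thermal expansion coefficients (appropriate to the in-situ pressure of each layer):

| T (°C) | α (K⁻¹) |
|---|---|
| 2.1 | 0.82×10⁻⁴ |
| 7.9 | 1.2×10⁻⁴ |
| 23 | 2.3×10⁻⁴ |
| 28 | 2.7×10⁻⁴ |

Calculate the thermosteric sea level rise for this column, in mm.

Layer 1 at 23 °C → α = 2.3×10⁻⁴ K⁻¹
Layer 2 at 2.1 °C → α = 0.82×10⁻⁴ K⁻¹
2.3×10⁻⁴ × 120 × 1.5 = 0.04140 m
120–590 m: 0.82×10⁻⁴ × 470 × 0.56 = 0.0215824 m
Δh = 0.04140 + 0.0215824 = 0.0629824 m

about 63.0 mm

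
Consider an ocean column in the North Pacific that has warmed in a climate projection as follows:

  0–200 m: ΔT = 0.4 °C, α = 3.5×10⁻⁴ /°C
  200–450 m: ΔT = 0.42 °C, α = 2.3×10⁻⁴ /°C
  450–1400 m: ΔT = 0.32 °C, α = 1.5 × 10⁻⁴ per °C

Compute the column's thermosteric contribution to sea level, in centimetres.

9.78 cm of thermosteric rise

0–200 m: 3.5×10⁻⁴ × 0.4 × 200 = 0.02800 m
Layer 2: 2.3×10⁻⁴ × 250 × 0.42 = 0.02415 m
0.32 × 950 × 1.5×10⁻⁴ = 0.04560 m
Δh = 0.02800 + 0.02415 + 0.04560 = 0.09775 m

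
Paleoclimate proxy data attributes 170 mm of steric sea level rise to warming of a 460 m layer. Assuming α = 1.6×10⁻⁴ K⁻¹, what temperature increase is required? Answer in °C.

ΔT = Δh/(αH) = 0.17 / (1.6×10⁻⁴ × 460) ≈ 2.310 °C

about 2.3 °C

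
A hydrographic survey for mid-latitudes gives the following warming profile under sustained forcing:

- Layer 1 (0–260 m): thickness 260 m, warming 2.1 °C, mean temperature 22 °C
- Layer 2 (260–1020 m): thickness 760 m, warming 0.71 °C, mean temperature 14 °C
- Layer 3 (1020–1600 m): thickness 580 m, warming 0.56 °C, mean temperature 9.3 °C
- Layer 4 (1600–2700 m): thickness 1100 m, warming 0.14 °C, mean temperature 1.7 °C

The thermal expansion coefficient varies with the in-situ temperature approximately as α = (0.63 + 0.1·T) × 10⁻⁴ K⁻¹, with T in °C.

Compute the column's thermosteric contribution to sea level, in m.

Layer 1: α = (0.63 + 0.1×22)×10⁻⁴ = 2.83×10⁻⁴ K⁻¹
Layer 2: α = (0.63 + 0.1×14)×10⁻⁴ = 2.03×10⁻⁴ K⁻¹
Layer 3: α = (0.63 + 0.1×9.3)×10⁻⁴ = 1.56×10⁻⁴ K⁻¹
Layer 4: α = (0.63 + 0.1×1.7)×10⁻⁴ = 0.8×10⁻⁴ K⁻¹
Layer 1: 2.1 × 2.83×10⁻⁴ × 260 = 0.154518 m
Layer 2: 760 × 0.71 × 2.03×10⁻⁴ = 0.1095388 m
1020–1600 m: 0.56 × 580 × 1.56×10⁻⁴ = 0.0506688 m
Layer 4: 0.14 × 0.8×10⁻⁴ × 1100 = 0.01232 m
Δh = 0.154518 + 0.1095388 + 0.0506688 + 0.01232 = 0.3270456 m

0.327 m of thermosteric rise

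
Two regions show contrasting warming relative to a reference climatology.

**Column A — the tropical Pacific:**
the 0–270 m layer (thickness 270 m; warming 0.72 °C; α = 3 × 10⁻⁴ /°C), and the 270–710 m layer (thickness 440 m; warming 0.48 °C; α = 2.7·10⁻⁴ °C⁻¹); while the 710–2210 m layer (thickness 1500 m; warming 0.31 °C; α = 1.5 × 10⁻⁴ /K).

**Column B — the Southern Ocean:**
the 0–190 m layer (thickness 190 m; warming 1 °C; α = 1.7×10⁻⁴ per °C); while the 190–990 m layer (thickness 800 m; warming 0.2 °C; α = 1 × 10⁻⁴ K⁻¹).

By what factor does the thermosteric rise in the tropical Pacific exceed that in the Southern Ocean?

a factor of 3.8

A 0–270 m: 270 × 3×10⁻⁴ × 0.72 = 0.05832 m
A 2.7×10⁻⁴ × 440 × 0.48 = 0.057024 m
A 0.31 × 1500 × 1.5×10⁻⁴ = 0.06975 m
A total: 0.185094 m
B Layer 1: 190 × 1 × 1.7×10⁻⁴ = 0.03230 m
B Layer 2: 1×10⁻⁴ × 800 × 0.2 = 0.01600 m
B total: 0.04830 m
Ratio: 0.185094 / 0.04830 ≈ 3.832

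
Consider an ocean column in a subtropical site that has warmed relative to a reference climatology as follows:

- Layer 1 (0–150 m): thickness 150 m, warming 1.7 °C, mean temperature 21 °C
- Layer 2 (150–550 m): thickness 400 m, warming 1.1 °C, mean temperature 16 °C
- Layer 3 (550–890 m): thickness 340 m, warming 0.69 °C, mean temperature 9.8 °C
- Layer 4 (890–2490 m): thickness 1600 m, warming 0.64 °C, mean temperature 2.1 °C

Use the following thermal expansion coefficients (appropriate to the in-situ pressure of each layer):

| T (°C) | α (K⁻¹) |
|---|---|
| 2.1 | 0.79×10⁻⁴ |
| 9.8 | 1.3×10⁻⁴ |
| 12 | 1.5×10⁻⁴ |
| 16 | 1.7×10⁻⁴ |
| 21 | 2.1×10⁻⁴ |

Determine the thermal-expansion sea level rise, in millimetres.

240 mm

Layer 1 at 21 °C → α = 2.1×10⁻⁴ K⁻¹
Layer 2 at 16 °C → α = 1.7×10⁻⁴ K⁻¹
Layer 3 at 9.8 °C → α = 1.3×10⁻⁴ K⁻¹
Layer 4 at 2.1 °C → α = 0.79×10⁻⁴ K⁻¹
Layer 1: 150 × 1.7 × 2.1×10⁻⁴ = 0.05355 m
400 × 1.1 × 1.7×10⁻⁴ = 0.07480 m
0.69 × 340 × 1.3×10⁻⁴ = 0.030498 m
890–2490 m: 1600 × 0.79×10⁻⁴ × 0.64 = 0.080896 m
Δh = 0.05355 + 0.07480 + 0.030498 + 0.080896 = 0.239744 m ≈ 240 mm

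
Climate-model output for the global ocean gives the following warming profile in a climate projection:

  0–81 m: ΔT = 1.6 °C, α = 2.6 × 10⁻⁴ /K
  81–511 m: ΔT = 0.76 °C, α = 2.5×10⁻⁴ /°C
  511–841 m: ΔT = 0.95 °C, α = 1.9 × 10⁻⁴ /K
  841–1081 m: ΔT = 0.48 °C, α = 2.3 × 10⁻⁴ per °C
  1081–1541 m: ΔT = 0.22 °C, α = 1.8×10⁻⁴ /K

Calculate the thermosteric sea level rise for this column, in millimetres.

Δh ≈ 220 mm

Layer 1: 1.6 × 81 × 2.6×10⁻⁴ = 0.033696 m
Layer 2: 2.5×10⁻⁴ × 0.76 × 430 = 0.08170 m
Layer 3: 330 × 0.95 × 1.9×10⁻⁴ = 0.059565 m
Layer 4: 2.3×10⁻⁴ × 0.48 × 240 = 0.026496 m
1.8×10⁻⁴ × 0.22 × 460 = 0.018216 m
Δh = 0.033696 + 0.08170 + 0.059565 + 0.026496 + 0.018216 = 0.219673 m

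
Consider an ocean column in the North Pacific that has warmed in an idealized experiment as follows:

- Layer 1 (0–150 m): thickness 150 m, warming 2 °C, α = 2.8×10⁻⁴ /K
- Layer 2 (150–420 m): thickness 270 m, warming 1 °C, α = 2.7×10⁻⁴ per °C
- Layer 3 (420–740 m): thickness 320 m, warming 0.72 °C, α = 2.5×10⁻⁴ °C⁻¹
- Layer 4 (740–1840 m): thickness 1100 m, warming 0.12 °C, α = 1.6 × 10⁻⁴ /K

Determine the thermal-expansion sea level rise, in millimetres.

Layer 1: 2 × 2.8×10⁻⁴ × 150 = 0.08400 m
150–420 m: 1 × 270 × 2.7×10⁻⁴ = 0.07290 m
420–740 m: 320 × 2.5×10⁻⁴ × 0.72 = 0.05760 m
Layer 4: 1.6×10⁻⁴ × 0.12 × 1100 = 0.02112 m
Δh = 0.08400 + 0.07290 + 0.05760 + 0.02112 = 0.23562 m

Δh ≈ 240 mm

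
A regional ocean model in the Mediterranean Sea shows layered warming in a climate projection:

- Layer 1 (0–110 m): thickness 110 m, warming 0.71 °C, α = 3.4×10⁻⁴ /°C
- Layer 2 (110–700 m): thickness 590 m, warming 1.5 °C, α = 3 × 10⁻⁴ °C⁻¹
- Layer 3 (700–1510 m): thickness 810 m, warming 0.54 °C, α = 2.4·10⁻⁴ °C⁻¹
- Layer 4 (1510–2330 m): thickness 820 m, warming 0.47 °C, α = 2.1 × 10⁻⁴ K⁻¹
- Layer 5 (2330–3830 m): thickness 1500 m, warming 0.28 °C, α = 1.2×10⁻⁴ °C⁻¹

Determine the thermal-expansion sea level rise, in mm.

530 mm

Layer 1: 110 × 3.4×10⁻⁴ × 0.71 = 0.026554 m
110–700 m: 590 × 3×10⁻⁴ × 1.5 = 0.26550 m
0.54 × 810 × 2.4×10⁻⁴ = 0.104976 m
1510–2330 m: 820 × 2.1×10⁻⁴ × 0.47 = 0.080934 m
2330–3830 m: 1.2×10⁻⁴ × 0.28 × 1500 = 0.05040 m
Δh = 0.026554 + 0.26550 + 0.104976 + 0.080934 + 0.05040 = 0.528364 m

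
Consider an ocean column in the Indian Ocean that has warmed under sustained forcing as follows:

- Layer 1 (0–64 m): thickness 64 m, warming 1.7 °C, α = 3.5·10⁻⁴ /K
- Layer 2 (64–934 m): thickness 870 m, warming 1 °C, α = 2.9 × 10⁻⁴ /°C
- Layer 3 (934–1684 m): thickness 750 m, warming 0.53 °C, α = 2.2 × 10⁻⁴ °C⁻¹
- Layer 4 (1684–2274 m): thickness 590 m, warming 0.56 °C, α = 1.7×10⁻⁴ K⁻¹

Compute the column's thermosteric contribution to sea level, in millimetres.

434 mm

0–64 m: 1.7 × 64 × 3.5×10⁻⁴ = 0.03808 m
Layer 2: 2.9×10⁻⁴ × 870 × 1 = 0.25230 m
0.53 × 750 × 2.2×10⁻⁴ = 0.08745 m
0.56 × 590 × 1.7×10⁻⁴ = 0.056168 m
Δh = 0.03808 + 0.25230 + 0.08745 + 0.056168 = 0.433998 m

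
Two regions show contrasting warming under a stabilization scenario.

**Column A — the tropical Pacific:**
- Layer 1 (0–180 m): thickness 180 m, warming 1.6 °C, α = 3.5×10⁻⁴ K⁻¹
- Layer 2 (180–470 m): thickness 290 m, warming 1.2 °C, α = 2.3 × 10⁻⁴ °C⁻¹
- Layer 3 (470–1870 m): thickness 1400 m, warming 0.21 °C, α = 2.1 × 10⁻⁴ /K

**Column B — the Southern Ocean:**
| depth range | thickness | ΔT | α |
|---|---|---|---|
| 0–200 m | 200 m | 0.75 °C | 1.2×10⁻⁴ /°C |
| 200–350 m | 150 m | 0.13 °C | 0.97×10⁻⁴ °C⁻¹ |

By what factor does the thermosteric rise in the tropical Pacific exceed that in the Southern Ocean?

A Layer 1: 3.5×10⁻⁴ × 180 × 1.6 = 0.10080 m
A 180–470 m: 1.2 × 290 × 2.3×10⁻⁴ = 0.08004 m
A 470–1870 m: 0.21 × 1400 × 2.1×10⁻⁴ = 0.06174 m
A total: 0.24258 m
B Layer 1: 1.2×10⁻⁴ × 0.75 × 200 = 0.01800 m
B 200–350 m: 0.13 × 150 × 0.97×10⁻⁴ = 0.0018915 m
B total: 0.0198915 m
Ratio: 0.24258 / 0.0198915 ≈ 12.20

12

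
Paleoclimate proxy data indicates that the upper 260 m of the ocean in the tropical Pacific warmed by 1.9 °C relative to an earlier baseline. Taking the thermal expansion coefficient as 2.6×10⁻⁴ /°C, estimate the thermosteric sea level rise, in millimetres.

Δh = 128 mm

Δh = αΔT·H = 2.6×10⁻⁴ × 1.9 × 260 = 0.12844 m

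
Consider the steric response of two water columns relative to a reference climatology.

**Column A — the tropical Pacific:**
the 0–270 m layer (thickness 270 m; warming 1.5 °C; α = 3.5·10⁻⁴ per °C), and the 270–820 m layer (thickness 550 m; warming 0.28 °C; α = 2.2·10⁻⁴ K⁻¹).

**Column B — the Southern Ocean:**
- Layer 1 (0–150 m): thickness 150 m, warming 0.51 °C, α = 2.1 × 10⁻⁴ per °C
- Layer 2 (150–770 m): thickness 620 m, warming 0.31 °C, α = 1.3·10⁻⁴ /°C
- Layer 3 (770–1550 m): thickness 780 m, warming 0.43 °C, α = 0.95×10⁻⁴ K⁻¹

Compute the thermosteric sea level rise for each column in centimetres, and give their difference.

A 1.5 × 3.5×10⁻⁴ × 270 = 0.14175 m
A Layer 2: 0.28 × 2.2×10⁻⁴ × 550 = 0.03388 m
A total: 0.17563 m
B 0–150 m: 2.1×10⁻⁴ × 150 × 0.51 = 0.016065 m
B 150–770 m: 1.3×10⁻⁴ × 620 × 0.31 = 0.024986 m
B 770–1550 m: 0.43 × 0.95×10⁻⁴ × 780 = 0.031863 m
B total: 0.072914 m
Difference: 0.17563 − 0.072914 = 0.102716 m

Δh_A ≈ 17.6 cm, Δh_B ≈ 7.29 cm; difference ≈ 10.3 cm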